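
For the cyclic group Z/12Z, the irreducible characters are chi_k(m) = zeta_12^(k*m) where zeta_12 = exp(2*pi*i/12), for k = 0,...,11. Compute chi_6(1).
chi_6(1) = zeta_12^6 = -1

Proof sketch: chi_6(1) = zeta_12^(6*1) = zeta_12^6. Since zeta_12^12 = 1, this equals zeta_12^6 = exp(2*pi*i*6/12) = -1.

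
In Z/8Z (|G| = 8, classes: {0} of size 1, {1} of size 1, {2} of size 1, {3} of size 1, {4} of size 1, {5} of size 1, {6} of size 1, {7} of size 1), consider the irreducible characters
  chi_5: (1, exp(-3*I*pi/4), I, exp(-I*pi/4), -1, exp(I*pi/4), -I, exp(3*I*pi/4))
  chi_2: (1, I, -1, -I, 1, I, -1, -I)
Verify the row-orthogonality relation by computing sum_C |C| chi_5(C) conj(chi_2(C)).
Sum = 0; so <chi_5, chi_2> = 0 (distinct irreducibles are orthogonal).

Why: Compute term by term over conjugacy classes (|C| * chi_5(C) * conj(chi_2(C))):
  1*(1)*conj(1) + 1*(exp(-3*I*pi/4))*conj(I) + 1*(I)*conj(-1) + 1*(exp(-I*pi/4))*conj(-I) + 1*(-1)*conj(1) + 1*(exp(I*pi/4))*conj(I) + 1*(-I)*conj(-1) + 1*(exp(3*I*pi/4))*conj(-I)
  = (1) + (-exp(-I*pi/4)) + (-I) + (exp(I*pi/4)) + (-1) + (-exp(3*I*pi/4)) + (I) + (exp(-3*I*pi/4))
  = 0.
(Exp terms are combined using exp(i*s)*conj(exp(i*t)) = exp(i*(s-t)), and sums of them are collapsed using the identity that for every m > 1 the m distinct m-th roots of unity sum to 0, e.g. 1 + exp(2*I*pi/3) + exp(-2*I*pi/3) = 0.)
Dividing by |G| = 8 gives 0/8 = 0, matching the row-orthogonality relation <chi_5, chi_2> = [chi_5 = chi_2].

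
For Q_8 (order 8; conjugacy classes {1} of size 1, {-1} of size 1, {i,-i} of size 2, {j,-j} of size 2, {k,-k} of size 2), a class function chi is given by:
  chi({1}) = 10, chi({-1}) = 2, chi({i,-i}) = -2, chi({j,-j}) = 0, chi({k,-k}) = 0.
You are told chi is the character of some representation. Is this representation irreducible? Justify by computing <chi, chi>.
Not irreducible (reducible): <chi, chi> = 14 > 1.

Working: <chi, chi> = (1/|G|) sum_C |C| * |chi(C)|^2 = (1/8)[1*|10|^2 + 1*|2|^2 + 2*|-2|^2 + 2*|0|^2 + 2*|0|^2]
  = (1/8)[(100) + (4) + (8) + (0) + (0)] = 112/8 = 14.
A character is irreducible iff <chi, chi> = 1, so this representation is reducible.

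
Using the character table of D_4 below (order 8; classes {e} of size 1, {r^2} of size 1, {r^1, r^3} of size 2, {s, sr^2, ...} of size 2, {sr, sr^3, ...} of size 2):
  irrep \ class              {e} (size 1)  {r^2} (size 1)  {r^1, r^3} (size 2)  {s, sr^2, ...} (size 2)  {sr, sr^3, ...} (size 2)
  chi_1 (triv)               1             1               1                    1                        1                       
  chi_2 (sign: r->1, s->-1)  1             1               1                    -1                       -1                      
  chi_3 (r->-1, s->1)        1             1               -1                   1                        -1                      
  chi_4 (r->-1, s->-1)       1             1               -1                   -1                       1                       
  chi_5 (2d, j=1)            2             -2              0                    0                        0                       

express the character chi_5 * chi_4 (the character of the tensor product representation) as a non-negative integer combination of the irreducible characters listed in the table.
chi_5 tensor chi_4 = chi_5 (all other irreducibles have multiplicity 0).

Proof sketch: The character of a tensor product is the pointwise product (chi_5 * chi_4)(C) = chi_5(C) * chi_4(C):
  {e}: (2)*(1), {r^2}: (-2)*(1), {r^1, r^3}: (0)*(-1), {s, sr^2, ...}: (0)*(-1), {sr, sr^3, ...}: (0)*(1)
so (chi_5 * chi_4) takes values
  {e} -> 2, {r^2} -> -2, {r^1, r^3} -> 0, {s, sr^2, ...} -> 0, {sr, sr^3, ...} -> 0.
Now take the inner product of this character with each irreducible chi from the table, <chi_5*chi_4, chi> = (1/8) sum_C |C| (chi_5*chi_4)(C) conj(chi(C)):
  <chi_5*chi_4, chi_1> = (1/8)[1*(2)*conj(1) + 1*(-2)*conj(1) + 2*(0)*conj(1) + 2*(0)*conj(1) + 2*(0)*conj(1)]
      = (1/8)[(2) + (-2) + (0) + (0) + (0)] = 0/8 = 0
  <chi_5*chi_4, chi_2> = (1/8)[1*(2)*conj(1) + 1*(-2)*conj(1) + 2*(0)*conj(1) + 2*(0)*conj(-1) + 2*(0)*conj(-1)]
      = (1/8)[(2) + (-2) + (0) + (0) + (0)] = 0/8 = 0
  <chi_5*chi_4, chi_3> = (1/8)[1*(2)*conj(1) + 1*(-2)*conj(1) + 2*(0)*conj(-1) + 2*(0)*conj(1) + 2*(0)*conj(-1)]
      = (1/8)[(2) + (-2) + (0) + (0) + (0)] = 0/8 = 0
  <chi_5*chi_4, chi_4> = (1/8)[1*(2)*conj(1) + 1*(-2)*conj(1) + 2*(0)*conj(-1) + 2*(0)*conj(-1) + 2*(0)*conj(1)]
      = (1/8)[(2) + (-2) + (0) + (0) + (0)] = 0/8 = 0
  <chi_5*chi_4, chi_5> = (1/8)[1*(2)*conj(2) + 1*(-2)*conj(-2) + 2*(0)*conj(0) + 2*(0)*conj(0) + 2*(0)*conj(0)]
      = (1/8)[(4) + (4) + (0) + (0) + (0)] = 8/8 = 1
Hence the multiplicities are chi_5: 1. Dimension check: dim(chi_5)*dim(chi_4) = 2*1 = 2 and sum (mult * dim) = 1*2 = 2.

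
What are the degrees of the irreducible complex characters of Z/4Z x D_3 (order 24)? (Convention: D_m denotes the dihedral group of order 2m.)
Dimensions: 1, 1, 1, 1, 1, 1, 1, 1, 2, 2, 2, 2

There are 12 irreducibles (= number of conjugacy classes). Their dimensions d_i satisfy sum d_i^2 = |G| = 24: 1 + 1 + 1 + 1 + 1 + 1 + 1 + 1 + 4 + 4 + 4 + 4 = 24. (For the product with Z/4Z: each of the 4 1-dim characters of Z/4Z tensors with each irrep of D_3, giving 4 copies of each D_3-dimension.)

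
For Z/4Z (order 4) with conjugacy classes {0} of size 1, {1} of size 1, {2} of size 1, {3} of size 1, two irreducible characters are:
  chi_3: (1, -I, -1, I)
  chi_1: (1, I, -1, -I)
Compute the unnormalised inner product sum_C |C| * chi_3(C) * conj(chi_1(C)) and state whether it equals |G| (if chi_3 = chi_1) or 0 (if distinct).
Sum = 0; so <chi_3, chi_1> = 0 (distinct irreducibles are orthogonal).

Details: Compute term by term over conjugacy classes (|C| * chi_3(C) * conj(chi_1(C))):
  1*(1)*conj(1) + 1*(-I)*conj(I) + 1*(-1)*conj(-1) + 1*(I)*conj(-I)
  = (1) + (-1) + (1) + (-1)
  = 0.
(Exp terms are combined using exp(i*s)*conj(exp(i*t)) = exp(i*(s-t)), and sums of them are collapsed using the identity that for every m > 1 the m distinct m-th roots of unity sum to 0, e.g. 1 + exp(2*I*pi/3) + exp(-2*I*pi/3) = 0.)
Dividing by |G| = 4 gives 0/4 = 0, matching the row-orthogonality relation <chi_3, chi_1> = [chi_3 = chi_1].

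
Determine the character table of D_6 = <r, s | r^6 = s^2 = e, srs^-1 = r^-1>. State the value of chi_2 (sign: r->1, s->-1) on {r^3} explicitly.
Conjugacy classes: {e} of size 1, {r^3} of size 1, {r^1, r^5} of size 2, {r^2, r^4} of size 2, {s, sr^2, ...} of size 3, {sr, sr^3, ...} of size 3.
Character table:
  irrep \ class              {e} (size 1)  {r^3} (size 1)  {r^1, r^5} (size 2)  {r^2, r^4} (size 2)  {s, sr^2, ...} (size 3)  {sr, sr^3, ...} (size 3)
  chi_1 (triv)               1             1               1                    1                    1                        1                       
  chi_2 (sign: r->1, s->-1)  1             1               1                    1                    -1                       -1                      
  chi_3 (r->-1, s->1)        1             -1              -1                   1                    1                        -1                      
  chi_4 (r->-1, s->-1)       1             -1              -1                   1                    -1                       1                       
  chi_5 (2d, j=1)            2             -2              1                    -1                   0                        0                       
  chi_6 (2d, j=2)            2             2               -1                   -1                   0                        0                       

Spot check: chi_2 (sign: r->1, s->-1) on {r^3} = 1.

Proof sketch: D_6 has order 2*6 = 12 with 6 conjugacy classes, hence 6 irreducibles. Sum of squared dims 1 + 1 + 1 + 1 + 4 + 4 = 12 = |G|. Linear characters come from the abelianisation; the 2-dimensional irreps have character r^k -> 2*cos(2*pi*j*k/6), reflections -> 0.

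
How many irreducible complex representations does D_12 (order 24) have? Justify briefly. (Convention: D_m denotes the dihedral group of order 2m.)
9

Justification: The number of irreducible complex representations of a finite group equals its number of conjugacy classes. D_12 has 9 conjugacy classes (n/2 + 3 for n even), so D_12 (order 24) has exactly 9 irreducible complex representations.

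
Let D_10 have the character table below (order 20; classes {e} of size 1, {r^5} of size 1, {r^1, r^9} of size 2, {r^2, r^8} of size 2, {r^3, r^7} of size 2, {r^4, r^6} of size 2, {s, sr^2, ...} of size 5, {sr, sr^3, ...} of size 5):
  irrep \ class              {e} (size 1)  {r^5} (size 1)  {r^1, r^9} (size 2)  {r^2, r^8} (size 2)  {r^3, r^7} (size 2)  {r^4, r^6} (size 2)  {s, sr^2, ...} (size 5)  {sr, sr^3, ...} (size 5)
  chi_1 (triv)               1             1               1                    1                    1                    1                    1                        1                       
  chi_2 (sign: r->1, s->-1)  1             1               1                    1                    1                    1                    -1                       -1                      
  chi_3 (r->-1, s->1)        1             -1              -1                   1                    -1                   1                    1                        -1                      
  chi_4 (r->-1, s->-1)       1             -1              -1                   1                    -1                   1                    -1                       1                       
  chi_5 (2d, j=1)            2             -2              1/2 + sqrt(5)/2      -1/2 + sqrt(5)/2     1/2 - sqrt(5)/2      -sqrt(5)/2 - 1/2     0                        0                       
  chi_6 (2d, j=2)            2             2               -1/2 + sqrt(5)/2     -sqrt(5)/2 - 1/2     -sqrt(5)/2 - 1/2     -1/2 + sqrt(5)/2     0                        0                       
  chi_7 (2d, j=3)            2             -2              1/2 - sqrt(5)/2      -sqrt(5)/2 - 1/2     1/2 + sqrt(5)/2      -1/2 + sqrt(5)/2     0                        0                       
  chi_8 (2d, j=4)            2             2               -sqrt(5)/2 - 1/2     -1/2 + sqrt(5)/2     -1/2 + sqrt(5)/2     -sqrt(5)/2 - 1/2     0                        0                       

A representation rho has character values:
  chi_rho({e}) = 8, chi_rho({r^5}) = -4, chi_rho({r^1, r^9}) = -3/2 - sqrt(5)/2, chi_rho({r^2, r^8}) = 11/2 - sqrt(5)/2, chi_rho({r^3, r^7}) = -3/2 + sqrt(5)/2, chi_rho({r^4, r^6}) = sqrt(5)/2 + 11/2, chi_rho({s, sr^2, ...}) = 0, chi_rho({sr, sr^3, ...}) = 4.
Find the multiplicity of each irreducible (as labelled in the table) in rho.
Multiplicities: chi_1: 2, chi_2: 0, chi_3: 1, chi_4: 3, chi_5: 0, chi_6: 0, chi_7: 1, chi_8: 0.

Working: Use <chi_rho, chi> = (1/|G|) sum_C |C| * chi_rho(C) * conj(chi(C)) with |G| = 20 for each irreducible chi in the table:
  <chi_rho, chi_1> = (1/20)[1*(8)*conj(1) + 1*(-4)*conj(1) + 2*(-3/2 - sqrt(5)/2)*conj(1) + 2*(11/2 - sqrt(5)/2)*conj(1) + 2*(-3/2 + sqrt(5)/2)*conj(1) + 2*(sqrt(5)/2 + 11/2)*conj(1) + 5*(0)*conj(1) + 5*(4)*conj(1)]
      = (1/20)[(8) + (-4) + (-3 - sqrt(5)) + (11 - sqrt(5)) + (-3 + sqrt(5)) + (sqrt(5) + 11) + (0) + (20)] = 40/20 = 2
  <chi_rho, chi_2> = (1/20)[1*(8)*conj(1) + 1*(-4)*conj(1) + 2*(-3/2 - sqrt(5)/2)*conj(1) + 2*(11/2 - sqrt(5)/2)*conj(1) + 2*(-3/2 + sqrt(5)/2)*conj(1) + 2*(sqrt(5)/2 + 11/2)*conj(1) + 5*(0)*conj(-1) + 5*(4)*conj(-1)]
      = (1/20)[(8) + (-4) + (-3 - sqrt(5)) + (11 - sqrt(5)) + (-3 + sqrt(5)) + (sqrt(5) + 11) + (0) + (-20)] = 0/20 = 0
  <chi_rho, chi_3> = (1/20)[1*(8)*conj(1) + 1*(-4)*conj(-1) + 2*(-3/2 - sqrt(5)/2)*conj(-1) + 2*(11/2 - sqrt(5)/2)*conj(1) + 2*(-3/2 + sqrt(5)/2)*conj(-1) + 2*(sqrt(5)/2 + 11/2)*conj(1) + 5*(0)*conj(1) + 5*(4)*conj(-1)]
      = (1/20)[(8) + (4) + (sqrt(5) + 3) + (11 - sqrt(5)) + (3 - sqrt(5)) + (sqrt(5) + 11) + (0) + (-20)] = 20/20 = 1
  <chi_rho, chi_4> = (1/20)[1*(8)*conj(1) + 1*(-4)*conj(-1) + 2*(-3/2 - sqrt(5)/2)*conj(-1) + 2*(11/2 - sqrt(5)/2)*conj(1) + 2*(-3/2 + sqrt(5)/2)*conj(-1) + 2*(sqrt(5)/2 + 11/2)*conj(1) + 5*(0)*conj(-1) + 5*(4)*conj(1)]
      = (1/20)[(8) + (4) + (sqrt(5) + 3) + (11 - sqrt(5)) + (3 - sqrt(5)) + (sqrt(5) + 11) + (0) + (20)] = 60/20 = 3
  <chi_rho, chi_5> = (1/20)[1*(8)*conj(2) + 1*(-4)*conj(-2) + 2*(-3/2 - sqrt(5)/2)*conj(1/2 + sqrt(5)/2) + 2*(11/2 - sqrt(5)/2)*conj(-1/2 + sqrt(5)/2) + 2*(-3/2 + sqrt(5)/2)*conj(1/2 - sqrt(5)/2) + 2*(sqrt(5)/2 + 11/2)*conj(-sqrt(5)/2 - 1/2) + 5*(0)*conj(0) + 5*(4)*conj(0)]
      = (1/20)[(16) + (8) + (-2*sqrt(5) - 4) + (-8 + 6*sqrt(5)) + (-4 + 2*sqrt(5)) + (-6*sqrt(5) - 8) + (0) + (0)] = 0/20 = 0
  <chi_rho, chi_6> = (1/20)[1*(8)*conj(2) + 1*(-4)*conj(2) + 2*(-3/2 - sqrt(5)/2)*conj(-1/2 + sqrt(5)/2) + 2*(11/2 - sqrt(5)/2)*conj(-sqrt(5)/2 - 1/2) + 2*(-3/2 + sqrt(5)/2)*conj(-sqrt(5)/2 - 1/2) + 2*(sqrt(5)/2 + 11/2)*conj(-1/2 + sqrt(5)/2) + 5*(0)*conj(0) + 5*(4)*conj(0)]
      = (1/20)[(16) + (-8) + (-sqrt(5) - 1) + (-5*sqrt(5) - 3) + (-1 + sqrt(5)) + (-3 + 5*sqrt(5)) + (0) + (0)] = 0/20 = 0
  <chi_rho, chi_7> = (1/20)[1*(8)*conj(2) + 1*(-4)*conj(-2) + 2*(-3/2 - sqrt(5)/2)*conj(1/2 - sqrt(5)/2) + 2*(11/2 - sqrt(5)/2)*conj(-sqrt(5)/2 - 1/2) + 2*(-3/2 + sqrt(5)/2)*conj(1/2 + sqrt(5)/2) + 2*(sqrt(5)/2 + 11/2)*conj(-1/2 + sqrt(5)/2) + 5*(0)*conj(0) + 5*(4)*conj(0)]
      = (1/20)[(16) + (8) + (1 + sqrt(5)) + (-5*sqrt(5) - 3) + (1 - sqrt(5)) + (-3 + 5*sqrt(5)) + (0) + (0)] = 20/20 = 1
  <chi_rho, chi_8> = (1/20)[1*(8)*conj(2) + 1*(-4)*conj(2) + 2*(-3/2 - sqrt(5)/2)*conj(-sqrt(5)/2 - 1/2) + 2*(11/2 - sqrt(5)/2)*conj(-1/2 + sqrt(5)/2) + 2*(-3/2 + sqrt(5)/2)*conj(-1/2 + sqrt(5)/2) + 2*(sqrt(5)/2 + 11/2)*conj(-sqrt(5)/2 - 1/2) + 5*(0)*conj(0) + 5*(4)*conj(0)]
      = (1/20)[(16) + (-8) + (4 + 2*sqrt(5)) + (-8 + 6*sqrt(5)) + (4 - 2*sqrt(5)) + (-6*sqrt(5) - 8) + (0) + (0)] = 0/20 = 0
Dimension check: dim(rho) = sum (mult * dim) = 2*1 + 0*1 + 1*1 + 3*1 + 0*2 + 0*2 + 1*2 + 0*2 = 8 = chi_rho(e) = 8.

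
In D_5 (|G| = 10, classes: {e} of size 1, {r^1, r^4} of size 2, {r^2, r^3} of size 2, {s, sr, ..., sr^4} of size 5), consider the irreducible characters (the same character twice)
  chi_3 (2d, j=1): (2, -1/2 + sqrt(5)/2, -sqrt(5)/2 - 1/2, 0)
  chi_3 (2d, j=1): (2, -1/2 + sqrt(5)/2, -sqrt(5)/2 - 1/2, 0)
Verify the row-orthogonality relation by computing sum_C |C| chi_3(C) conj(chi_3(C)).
Sum = 10 = |G| = 10; so <chi_3, chi_3> = 1 (norm-1 confirms irreducibility).

Details: Compute term by term over conjugacy classes (|C| * chi_3(C) * conj(chi_3(C))):
  1*(2)*conj(2) + 2*(-1/2 + sqrt(5)/2)*conj(-1/2 + sqrt(5)/2) + 2*(-sqrt(5)/2 - 1/2)*conj(-sqrt(5)/2 - 1/2) + 5*(0)*conj(0)
  = (4) + (3 - sqrt(5)) + (sqrt(5) + 3) + (0)
  = 10.
Dividing by |G| = 10 gives 10/10 = 1, matching the row-orthogonality relation <chi_3, chi_3> = [chi_3 = chi_3].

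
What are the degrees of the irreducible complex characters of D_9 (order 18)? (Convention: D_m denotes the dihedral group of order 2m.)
Dimensions: 1, 1, 2, 2, 2, 2

Argument: There are 6 irreducibles (= number of conjugacy classes). Their dimensions d_i satisfy sum d_i^2 = |G| = 18: 1 + 1 + 4 + 4 + 4 + 4 = 18.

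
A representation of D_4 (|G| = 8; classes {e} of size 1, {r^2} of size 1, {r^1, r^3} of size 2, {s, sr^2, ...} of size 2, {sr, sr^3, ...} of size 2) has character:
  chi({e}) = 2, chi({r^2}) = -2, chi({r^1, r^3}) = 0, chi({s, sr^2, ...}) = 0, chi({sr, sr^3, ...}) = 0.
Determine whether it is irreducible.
Irreducible: <chi, chi> = 1.

Why: <chi, chi> = (1/|G|) sum_C |C| * |chi(C)|^2 = (1/8)[1*|2|^2 + 1*|-2|^2 + 2*|0|^2 + 2*|0|^2 + 2*|0|^2]
  = (1/8)[(4) + (4) + (0) + (0) + (0)] = 8/8 = 1.
A character is irreducible iff <chi, chi> = 1, so this representation is irreducible.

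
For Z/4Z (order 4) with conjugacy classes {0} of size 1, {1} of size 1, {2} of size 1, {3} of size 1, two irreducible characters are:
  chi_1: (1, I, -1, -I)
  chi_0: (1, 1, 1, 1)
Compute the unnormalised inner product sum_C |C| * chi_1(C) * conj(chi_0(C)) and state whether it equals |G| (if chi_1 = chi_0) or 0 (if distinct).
Sum = 0; so <chi_1, chi_0> = 0 (distinct irreducibles are orthogonal).

Working: Compute term by term over conjugacy classes (|C| * chi_1(C) * conj(chi_0(C))):
  1*(1)*conj(1) + 1*(I)*conj(1) + 1*(-1)*conj(1) + 1*(-I)*conj(1)
  = (1) + (I) + (-1) + (-I)
  = 0.
(Exp terms are combined using exp(i*s)*conj(exp(i*t)) = exp(i*(s-t)), and sums of them are collapsed using the identity that for every m > 1 the m distinct m-th roots of unity sum to 0, e.g. 1 + exp(2*I*pi/3) + exp(-2*I*pi/3) = 0.)
Dividing by |G| = 4 gives 0/4 = 0, matching the row-orthogonality relation <chi_1, chi_0> = [chi_1 = chi_0].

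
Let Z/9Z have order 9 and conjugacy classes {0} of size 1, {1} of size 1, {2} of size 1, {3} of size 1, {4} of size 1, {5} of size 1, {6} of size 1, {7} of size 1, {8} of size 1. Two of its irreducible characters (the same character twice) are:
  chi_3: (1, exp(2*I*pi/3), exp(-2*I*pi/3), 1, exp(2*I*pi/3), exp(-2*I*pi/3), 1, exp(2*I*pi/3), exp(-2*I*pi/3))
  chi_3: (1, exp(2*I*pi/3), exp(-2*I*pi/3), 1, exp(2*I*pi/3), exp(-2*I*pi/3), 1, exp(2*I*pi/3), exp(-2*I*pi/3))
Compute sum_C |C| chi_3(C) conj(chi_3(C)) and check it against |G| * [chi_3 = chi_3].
Sum = 9 = |G| = 9; so <chi_3, chi_3> = 1 (norm-1 confirms irreducibility).

Explanation: Compute term by term over conjugacy classes (|C| * chi_3(C) * conj(chi_3(C))):
  1*(1)*conj(1) + 1*(exp(2*I*pi/3))*conj(exp(2*I*pi/3)) + 1*(exp(-2*I*pi/3))*conj(exp(-2*I*pi/3)) + 1*(1)*conj(1) + 1*(exp(2*I*pi/3))*conj(exp(2*I*pi/3)) + 1*(exp(-2*I*pi/3))*conj(exp(-2*I*pi/3)) + 1*(1)*conj(1) + 1*(exp(2*I*pi/3))*conj(exp(2*I*pi/3)) + 1*(exp(-2*I*pi/3))*conj(exp(-2*I*pi/3))
  = (1) + (1) + (1) + (1) + (1) + (1) + (1) + (1) + (1)
  = 9.
(Exp terms are combined using exp(i*s)*conj(exp(i*t)) = exp(i*(s-t)), and sums of them are collapsed using the identity that for every m > 1 the m distinct m-th roots of unity sum to 0, e.g. 1 + exp(2*I*pi/3) + exp(-2*I*pi/3) = 0.)
Dividing by |G| = 9 gives 9/9 = 1, matching the row-orthogonality relation <chi_3, chi_3> = [chi_3 = chi_3].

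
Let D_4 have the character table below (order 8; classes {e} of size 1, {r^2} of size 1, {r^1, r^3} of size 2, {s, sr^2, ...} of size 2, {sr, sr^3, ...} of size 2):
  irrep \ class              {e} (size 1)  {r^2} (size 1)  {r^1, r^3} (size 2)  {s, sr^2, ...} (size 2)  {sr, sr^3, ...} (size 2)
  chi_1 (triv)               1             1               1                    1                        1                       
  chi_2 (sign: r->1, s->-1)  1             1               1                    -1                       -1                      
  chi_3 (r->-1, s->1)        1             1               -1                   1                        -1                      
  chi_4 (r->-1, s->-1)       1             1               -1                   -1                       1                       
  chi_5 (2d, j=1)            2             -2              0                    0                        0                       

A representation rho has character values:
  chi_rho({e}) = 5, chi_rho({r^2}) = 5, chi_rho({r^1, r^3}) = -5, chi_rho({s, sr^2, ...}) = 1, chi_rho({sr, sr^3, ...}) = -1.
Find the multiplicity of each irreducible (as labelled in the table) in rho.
Multiplicities: chi_1: 0, chi_2: 0, chi_3: 3, chi_4: 2, chi_5: 0.

Details: Use <chi_rho, chi> = (1/|G|) sum_C |C| * chi_rho(C) * conj(chi(C)) with |G| = 8 for each irreducible chi in the table:
  <chi_rho, chi_1> = (1/8)[1*(5)*conj(1) + 1*(5)*conj(1) + 2*(-5)*conj(1) + 2*(1)*conj(1) + 2*(-1)*conj(1)]
      = (1/8)[(5) + (5) + (-10) + (2) + (-2)] = 0/8 = 0
  <chi_rho, chi_2> = (1/8)[1*(5)*conj(1) + 1*(5)*conj(1) + 2*(-5)*conj(1) + 2*(1)*conj(-1) + 2*(-1)*conj(-1)]
      = (1/8)[(5) + (5) + (-10) + (-2) + (2)] = 0/8 = 0
  <chi_rho, chi_3> = (1/8)[1*(5)*conj(1) + 1*(5)*conj(1) + 2*(-5)*conj(-1) + 2*(1)*conj(1) + 2*(-1)*conj(-1)]
      = (1/8)[(5) + (5) + (10) + (2) + (2)] = 24/8 = 3
  <chi_rho, chi_4> = (1/8)[1*(5)*conj(1) + 1*(5)*conj(1) + 2*(-5)*conj(-1) + 2*(1)*conj(-1) + 2*(-1)*conj(1)]
      = (1/8)[(5) + (5) + (10) + (-2) + (-2)] = 16/8 = 2
  <chi_rho, chi_5> = (1/8)[1*(5)*conj(2) + 1*(5)*conj(-2) + 2*(-5)*conj(0) + 2*(1)*conj(0) + 2*(-1)*conj(0)]
      = (1/8)[(10) + (-10) + (0) + (0) + (0)] = 0/8 = 0
Dimension check: dim(rho) = sum (mult * dim) = 0*1 + 0*1 + 3*1 + 2*1 + 0*2 = 5 = chi_rho(e) = 5.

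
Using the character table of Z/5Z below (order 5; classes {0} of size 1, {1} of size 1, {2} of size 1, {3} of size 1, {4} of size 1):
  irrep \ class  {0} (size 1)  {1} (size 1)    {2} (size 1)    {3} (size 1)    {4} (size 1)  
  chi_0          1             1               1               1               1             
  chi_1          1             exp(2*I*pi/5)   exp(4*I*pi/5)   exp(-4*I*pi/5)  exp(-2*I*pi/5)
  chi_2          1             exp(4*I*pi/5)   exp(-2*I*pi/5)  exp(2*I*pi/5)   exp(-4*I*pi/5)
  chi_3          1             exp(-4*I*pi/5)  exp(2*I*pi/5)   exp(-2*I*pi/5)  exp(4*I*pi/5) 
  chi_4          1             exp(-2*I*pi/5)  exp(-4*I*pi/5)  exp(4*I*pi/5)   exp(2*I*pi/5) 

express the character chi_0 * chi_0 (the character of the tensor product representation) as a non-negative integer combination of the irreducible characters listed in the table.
chi_0 tensor chi_0 = chi_0 (all other irreducibles have multiplicity 0).

The character of a tensor product is the pointwise product (chi_0 * chi_0)(C) = chi_0(C) * chi_0(C):
  {0}: (1)*(1), {1}: (1)*(1), {2}: (1)*(1), {3}: (1)*(1), {4}: (1)*(1)
so (chi_0 * chi_0) takes values
  {0} -> 1, {1} -> 1, {2} -> 1, {3} -> 1, {4} -> 1.
Now take the inner product of this character with each irreducible chi from the table, <chi_0*chi_0, chi> = (1/5) sum_C |C| (chi_0*chi_0)(C) conj(chi(C)):
  <chi_0*chi_0, chi_0> = (1/5)[1*(1)*conj(1) + 1*(1)*conj(1) + 1*(1)*conj(1) + 1*(1)*conj(1) + 1*(1)*conj(1)]
      = (1/5)[(1) + (1) + (1) + (1) + (1)] = 5/5 = 1
  <chi_0*chi_0, chi_1> = (1/5)[1*(1)*conj(1) + 1*(1)*conj(exp(2*I*pi/5)) + 1*(1)*conj(exp(4*I*pi/5)) + 1*(1)*conj(exp(-4*I*pi/5)) + 1*(1)*conj(exp(-2*I*pi/5))]
      = (1/5)[(1) + (exp(-2*I*pi/5)) + (exp(-4*I*pi/5)) + (exp(4*I*pi/5)) + (exp(2*I*pi/5))] = 0/5 = 0
  <chi_0*chi_0, chi_2> = (1/5)[1*(1)*conj(1) + 1*(1)*conj(exp(4*I*pi/5)) + 1*(1)*conj(exp(-2*I*pi/5)) + 1*(1)*conj(exp(2*I*pi/5)) + 1*(1)*conj(exp(-4*I*pi/5))]
      = (1/5)[(1) + (exp(-4*I*pi/5)) + (exp(2*I*pi/5)) + (exp(-2*I*pi/5)) + (exp(4*I*pi/5))] = 0/5 = 0
  <chi_0*chi_0, chi_3> = (1/5)[1*(1)*conj(1) + 1*(1)*conj(exp(-4*I*pi/5)) + 1*(1)*conj(exp(2*I*pi/5)) + 1*(1)*conj(exp(-2*I*pi/5)) + 1*(1)*conj(exp(4*I*pi/5))]
      = (1/5)[(1) + (exp(4*I*pi/5)) + (exp(-2*I*pi/5)) + (exp(2*I*pi/5)) + (exp(-4*I*pi/5))] = 0/5 = 0
  <chi_0*chi_0, chi_4> = (1/5)[1*(1)*conj(1) + 1*(1)*conj(exp(-2*I*pi/5)) + 1*(1)*conj(exp(-4*I*pi/5)) + 1*(1)*conj(exp(4*I*pi/5)) + 1*(1)*conj(exp(2*I*pi/5))]
      = (1/5)[(1) + (exp(2*I*pi/5)) + (exp(4*I*pi/5)) + (exp(-4*I*pi/5)) + (exp(-2*I*pi/5))] = 0/5 = 0
(Exp terms are combined using exp(i*s)*conj(exp(i*t)) = exp(i*(s-t)), and sums of them are collapsed using the identity that for every m > 1 the m distinct m-th roots of unity sum to 0, e.g. 1 + exp(2*I*pi/3) + exp(-2*I*pi/3) = 0.)
Hence the multiplicities are chi_0: 1. Dimension check: dim(chi_0)*dim(chi_0) = 1*1 = 1 and sum (mult * dim) = 1*1 = 1.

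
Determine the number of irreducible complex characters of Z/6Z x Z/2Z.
12

Proof sketch: The number of irreducible complex representations of a finite group equals its number of conjugacy classes. Z/6Z x Z/2Z is abelian of order 12, so every element is its own conjugacy class: 12 classes, so Z/6Z x Z/2Z (order 12) has exactly 12 irreducible complex representations.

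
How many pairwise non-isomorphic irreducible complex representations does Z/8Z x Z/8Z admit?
64

Argument: The number of irreducible complex representations of a finite group equals its number of conjugacy classes. Z/8Z x Z/8Z is abelian of order 64, so every element is its own conjugacy class: 64 classes, so Z/8Z x Z/8Z (order 64) has exactly 64 irreducible complex representations.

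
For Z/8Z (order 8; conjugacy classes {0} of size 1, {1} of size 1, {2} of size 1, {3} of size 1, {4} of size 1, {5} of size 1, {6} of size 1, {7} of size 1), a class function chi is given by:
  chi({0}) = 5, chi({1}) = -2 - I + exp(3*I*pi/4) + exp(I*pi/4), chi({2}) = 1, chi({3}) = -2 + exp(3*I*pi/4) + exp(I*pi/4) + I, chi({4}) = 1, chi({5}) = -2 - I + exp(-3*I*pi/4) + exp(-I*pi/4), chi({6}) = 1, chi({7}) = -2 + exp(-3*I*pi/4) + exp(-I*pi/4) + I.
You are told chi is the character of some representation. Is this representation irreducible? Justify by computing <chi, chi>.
Not irreducible (reducible): <chi, chi> = 7 > 1.

Solution. <chi, chi> = (1/|G|) sum_C |C| * |chi(C)|^2 = (1/8)[1*|5|^2 + 1*|-2 - I + exp(3*I*pi/4) + exp(I*pi/4)|^2 + 1*|1|^2 + 1*|-2 + exp(3*I*pi/4) + exp(I*pi/4) + I|^2 + 1*|1|^2 + 1*|-2 - I + exp(-3*I*pi/4) + exp(-I*pi/4)|^2 + 1*|1|^2 + 1*|-2 + exp(-3*I*pi/4) + exp(-I*pi/4) + I|^2]
  = (1/8)[(25) + (7 - 3*exp(I*pi/4) - exp(3*I*pi/4) - exp(-3*I*pi/4) - 3*exp(-I*pi/4)) + (1) + (7 - 3*exp(3*I*pi/4) - exp(I*pi/4) - exp(-I*pi/4) - 3*exp(-3*I*pi/4)) + (1) + (7 - 3*exp(3*I*pi/4) - exp(I*pi/4) - exp(-I*pi/4) - 3*exp(-3*I*pi/4)) + (1) + (7 - 3*exp(I*pi/4) - exp(3*I*pi/4) - exp(-3*I*pi/4) - 3*exp(-I*pi/4))] = 56/8 = 7.
(Exp terms are combined using exp(i*s)*conj(exp(i*t)) = exp(i*(s-t)), and sums of them are collapsed using the identity that for every m > 1 the m distinct m-th roots of unity sum to 0, e.g. 1 + exp(2*I*pi/3) + exp(-2*I*pi/3) = 0.)
A character is irreducible iff <chi, chi> = 1, so this representation is reducible.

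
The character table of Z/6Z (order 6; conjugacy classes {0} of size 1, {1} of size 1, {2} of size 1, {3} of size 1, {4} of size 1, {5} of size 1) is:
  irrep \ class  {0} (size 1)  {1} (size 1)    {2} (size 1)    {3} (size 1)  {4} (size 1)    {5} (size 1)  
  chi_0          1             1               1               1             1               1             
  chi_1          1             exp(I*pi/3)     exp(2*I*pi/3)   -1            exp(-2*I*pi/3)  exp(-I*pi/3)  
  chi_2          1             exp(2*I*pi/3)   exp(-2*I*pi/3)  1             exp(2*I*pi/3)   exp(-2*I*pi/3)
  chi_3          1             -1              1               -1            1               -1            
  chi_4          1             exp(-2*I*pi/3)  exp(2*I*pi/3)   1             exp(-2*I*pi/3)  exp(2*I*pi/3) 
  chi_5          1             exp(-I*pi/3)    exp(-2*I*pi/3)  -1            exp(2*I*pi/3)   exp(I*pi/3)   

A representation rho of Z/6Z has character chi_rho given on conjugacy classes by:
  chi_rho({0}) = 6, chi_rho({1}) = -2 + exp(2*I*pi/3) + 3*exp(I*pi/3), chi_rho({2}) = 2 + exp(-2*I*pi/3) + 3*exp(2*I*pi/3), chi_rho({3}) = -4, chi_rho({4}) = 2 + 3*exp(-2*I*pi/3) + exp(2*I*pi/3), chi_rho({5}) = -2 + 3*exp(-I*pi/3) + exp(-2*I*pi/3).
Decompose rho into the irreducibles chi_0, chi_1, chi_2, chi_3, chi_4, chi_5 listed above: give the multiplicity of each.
Multiplicities: chi_0: 0, chi_1: 3, chi_2: 1, chi_3: 2, chi_4: 0, chi_5: 0.

Proof sketch: Use <chi_rho, chi> = (1/|G|) sum_C |C| * chi_rho(C) * conj(chi(C)) with |G| = 6 for each irreducible chi in the table:
  <chi_rho, chi_0> = (1/6)[1*(6)*conj(1) + 1*(-2 + exp(2*I*pi/3) + 3*exp(I*pi/3))*conj(1) + 1*(2 + exp(-2*I*pi/3) + 3*exp(2*I*pi/3))*conj(1) + 1*(-4)*conj(1) + 1*(2 + 3*exp(-2*I*pi/3) + exp(2*I*pi/3))*conj(1) + 1*(-2 + 3*exp(-I*pi/3) + exp(-2*I*pi/3))*conj(1)]
      = (1/6)[(6) + (-2 + exp(2*I*pi/3) + 3*exp(I*pi/3)) + (2 + exp(-2*I*pi/3) + 3*exp(2*I*pi/3)) + (-4) + (2 + 3*exp(-2*I*pi/3) + exp(2*I*pi/3)) + (-2 + 3*exp(-I*pi/3) + exp(-2*I*pi/3))] = 0/6 = 0
  <chi_rho, chi_1> = (1/6)[1*(6)*conj(1) + 1*(-2 + exp(2*I*pi/3) + 3*exp(I*pi/3))*conj(exp(I*pi/3)) + 1*(2 + exp(-2*I*pi/3) + 3*exp(2*I*pi/3))*conj(exp(2*I*pi/3)) + 1*(-4)*conj(-1) + 1*(2 + 3*exp(-2*I*pi/3) + exp(2*I*pi/3))*conj(exp(-2*I*pi/3)) + 1*(-2 + 3*exp(-I*pi/3) + exp(-2*I*pi/3))*conj(exp(-I*pi/3))]
      = (1/6)[(6) + (3 + exp(I*pi/3) - 2*exp(-I*pi/3)) + (3 + 2*exp(-2*I*pi/3) + exp(2*I*pi/3)) + (4) + (3 + exp(-2*I*pi/3) + 2*exp(2*I*pi/3)) + (3 - 2*exp(I*pi/3) + exp(-I*pi/3))] = 18/6 = 3
  <chi_rho, chi_2> = (1/6)[1*(6)*conj(1) + 1*(-2 + exp(2*I*pi/3) + 3*exp(I*pi/3))*conj(exp(2*I*pi/3)) + 1*(2 + exp(-2*I*pi/3) + 3*exp(2*I*pi/3))*conj(exp(-2*I*pi/3)) + 1*(-4)*conj(1) + 1*(2 + 3*exp(-2*I*pi/3) + exp(2*I*pi/3))*conj(exp(2*I*pi/3)) + 1*(-2 + 3*exp(-I*pi/3) + exp(-2*I*pi/3))*conj(exp(-2*I*pi/3))]
      = (1/6)[(6) + (1 + 3*exp(-I*pi/3) - 2*exp(-2*I*pi/3)) + (1 + 3*exp(-2*I*pi/3) + 2*exp(2*I*pi/3)) + (-4) + (1 + 2*exp(-2*I*pi/3) + 3*exp(2*I*pi/3)) + (1 - 2*exp(2*I*pi/3) + 3*exp(I*pi/3))] = 6/6 = 1
  <chi_rho, chi_3> = (1/6)[1*(6)*conj(1) + 1*(-2 + exp(2*I*pi/3) + 3*exp(I*pi/3))*conj(-1) + 1*(2 + exp(-2*I*pi/3) + 3*exp(2*I*pi/3))*conj(1) + 1*(-4)*conj(-1) + 1*(2 + 3*exp(-2*I*pi/3) + exp(2*I*pi/3))*conj(1) + 1*(-2 + 3*exp(-I*pi/3) + exp(-2*I*pi/3))*conj(-1)]
      = (1/6)[(6) + (2 - 3*exp(I*pi/3) - exp(2*I*pi/3)) + (2 + exp(-2*I*pi/3) + 3*exp(2*I*pi/3)) + (4) + (2 + 3*exp(-2*I*pi/3) + exp(2*I*pi/3)) + (2 - exp(-2*I*pi/3) - 3*exp(-I*pi/3))] = 12/6 = 2
  <chi_rho, chi_4> = (1/6)[1*(6)*conj(1) + 1*(-2 + exp(2*I*pi/3) + 3*exp(I*pi/3))*conj(exp(-2*I*pi/3)) + 1*(2 + exp(-2*I*pi/3) + 3*exp(2*I*pi/3))*conj(exp(2*I*pi/3)) + 1*(-4)*conj(1) + 1*(2 + 3*exp(-2*I*pi/3) + exp(2*I*pi/3))*conj(exp(-2*I*pi/3)) + 1*(-2 + 3*exp(-I*pi/3) + exp(-2*I*pi/3))*conj(exp(2*I*pi/3))]
      = (1/6)[(6) + (-3 - 2*exp(2*I*pi/3) + exp(-2*I*pi/3)) + (3 + 2*exp(-2*I*pi/3) + exp(2*I*pi/3)) + (-4) + (3 + exp(-2*I*pi/3) + 2*exp(2*I*pi/3)) + (-3 + exp(2*I*pi/3) - 2*exp(-2*I*pi/3))] = 0/6 = 0
  <chi_rho, chi_5> = (1/6)[1*(6)*conj(1) + 1*(-2 + exp(2*I*pi/3) + 3*exp(I*pi/3))*conj(exp(-I*pi/3)) + 1*(2 + exp(-2*I*pi/3) + 3*exp(2*I*pi/3))*conj(exp(-2*I*pi/3)) + 1*(-4)*conj(-1) + 1*(2 + 3*exp(-2*I*pi/3) + exp(2*I*pi/3))*conj(exp(2*I*pi/3)) + 1*(-2 + 3*exp(-I*pi/3) + exp(-2*I*pi/3))*conj(exp(I*pi/3))]
      = (1/6)[(6) + (-1 - 2*exp(I*pi/3) + 3*exp(2*I*pi/3)) + (1 + 3*exp(-2*I*pi/3) + 2*exp(2*I*pi/3)) + (4) + (1 + 2*exp(-2*I*pi/3) + 3*exp(2*I*pi/3)) + (-1 + 3*exp(-2*I*pi/3) - 2*exp(-I*pi/3))] = 0/6 = 0
(Exp terms are combined using exp(i*s)*conj(exp(i*t)) = exp(i*(s-t)), and sums of them are collapsed using the identity that for every m > 1 the m distinct m-th roots of unity sum to 0, e.g. 1 + exp(2*I*pi/3) + exp(-2*I*pi/3) = 0.)
Dimension check: dim(rho) = sum (mult * dim) = 0*1 + 3*1 + 1*1 + 2*1 + 0*1 + 0*1 = 6 = chi_rho(e) = 6.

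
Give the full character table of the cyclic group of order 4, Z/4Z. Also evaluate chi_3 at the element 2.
Character table of Z/4Z (irreps indexed chi_0,...,chi_3 with chi_k(m) = zeta_4^(k*m), zeta_4 = exp(2*pi*i/4)):
  irrep \ class  {0} (size 1)  {1} (size 1)  {2} (size 1)  {3} (size 1)
  chi_0          1             1             1             1           
  chi_1          1             I             -1            -I          
  chi_2          1             -1            1             -1          
  chi_3          1             -I            -1            I           

Spot check: chi_3(2) = zeta_4^(3*2) = zeta_4^6 = -1.

Explanation: Z/4Z is abelian, so all 4 irreducible complex representations are 1-dimensional. They are given by chi_k(m) = zeta_4^(k*m) for k = 0,...,3. Row orthogonality: sum_m chi_k(m) conj(chi_l(m)) = 4 * [k = l].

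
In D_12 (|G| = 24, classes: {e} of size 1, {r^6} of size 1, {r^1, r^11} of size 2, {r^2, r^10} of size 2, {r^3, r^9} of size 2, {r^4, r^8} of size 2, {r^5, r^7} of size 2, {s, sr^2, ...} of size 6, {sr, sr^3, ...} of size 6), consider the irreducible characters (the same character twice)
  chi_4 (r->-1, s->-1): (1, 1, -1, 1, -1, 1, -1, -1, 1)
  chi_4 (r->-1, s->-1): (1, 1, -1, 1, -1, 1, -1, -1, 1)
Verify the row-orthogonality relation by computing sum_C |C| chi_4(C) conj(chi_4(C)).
Sum = 24 = |G| = 24; so <chi_4, chi_4> = 1 (norm-1 confirms irreducibility).

Argument: Compute term by term over conjugacy classes (|C| * chi_4(C) * conj(chi_4(C))):
  1*(1)*conj(1) + 1*(1)*conj(1) + 2*(-1)*conj(-1) + 2*(1)*conj(1) + 2*(-1)*conj(-1) + 2*(1)*conj(1) + 2*(-1)*conj(-1) + 6*(-1)*conj(-1) + 6*(1)*conj(1)
  = (1) + (1) + (2) + (2) + (2) + (2) + (2) + (6) + (6)
  = 24.
Dividing by |G| = 24 gives 24/24 = 1, matching the row-orthogonality relation <chi_4, chi_4> = [chi_4 = chi_4].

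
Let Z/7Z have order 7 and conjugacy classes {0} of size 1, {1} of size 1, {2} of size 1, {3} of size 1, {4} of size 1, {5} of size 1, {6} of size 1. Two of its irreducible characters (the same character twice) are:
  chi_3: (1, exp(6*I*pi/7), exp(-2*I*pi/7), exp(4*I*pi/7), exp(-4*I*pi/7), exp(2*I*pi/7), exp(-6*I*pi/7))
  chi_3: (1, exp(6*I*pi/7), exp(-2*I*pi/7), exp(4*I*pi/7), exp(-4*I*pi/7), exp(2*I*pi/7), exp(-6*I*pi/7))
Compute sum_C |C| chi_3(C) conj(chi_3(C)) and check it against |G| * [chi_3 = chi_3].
Sum = 7 = |G| = 7; so <chi_3, chi_3> = 1 (norm-1 confirms irreducibility).

Explanation: Compute term by term over conjugacy classes (|C| * chi_3(C) * conj(chi_3(C))):
  1*(1)*conj(1) + 1*(exp(6*I*pi/7))*conj(exp(6*I*pi/7)) + 1*(exp(-2*I*pi/7))*conj(exp(-2*I*pi/7)) + 1*(exp(4*I*pi/7))*conj(exp(4*I*pi/7)) + 1*(exp(-4*I*pi/7))*conj(exp(-4*I*pi/7)) + 1*(exp(2*I*pi/7))*conj(exp(2*I*pi/7)) + 1*(exp(-6*I*pi/7))*conj(exp(-6*I*pi/7))
  = (1) + (1) + (1) + (1) + (1) + (1) + (1)
  = 7.
(Exp terms are combined using exp(i*s)*conj(exp(i*t)) = exp(i*(s-t)), and sums of them are collapsed using the identity that for every m > 1 the m distinct m-th roots of unity sum to 0, e.g. 1 + exp(2*I*pi/3) + exp(-2*I*pi/3) = 0.)
Dividing by |G| = 7 gives 7/7 = 1, matching the row-orthogonality relation <chi_3, chi_3> = [chi_3 = chi_3].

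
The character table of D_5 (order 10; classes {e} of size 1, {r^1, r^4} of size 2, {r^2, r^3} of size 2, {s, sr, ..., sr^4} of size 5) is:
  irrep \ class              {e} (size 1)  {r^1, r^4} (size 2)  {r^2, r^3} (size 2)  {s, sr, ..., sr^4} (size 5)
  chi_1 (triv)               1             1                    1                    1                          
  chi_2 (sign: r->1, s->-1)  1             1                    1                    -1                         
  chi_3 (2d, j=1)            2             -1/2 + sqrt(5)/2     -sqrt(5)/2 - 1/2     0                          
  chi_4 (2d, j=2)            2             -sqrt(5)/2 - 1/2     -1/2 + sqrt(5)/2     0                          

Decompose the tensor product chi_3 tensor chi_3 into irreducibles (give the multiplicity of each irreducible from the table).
chi_3 tensor chi_3 = chi_1 + chi_2 + chi_4 (all other irreducibles have multiplicity 0).

Argument: The character of a tensor product is the pointwise product (chi_3 * chi_3)(C) = chi_3(C) * chi_3(C):
  {e}: (2)*(2), {r^1, r^4}: (-1/2 + sqrt(5)/2)*(-1/2 + sqrt(5)/2), {r^2, r^3}: (-sqrt(5)/2 - 1/2)*(-sqrt(5)/2 - 1/2), {s, sr, ..., sr^4}: (0)*(0)
so (chi_3 * chi_3) takes values
  {e} -> 4, {r^1, r^4} -> 3/2 - sqrt(5)/2, {r^2, r^3} -> sqrt(5)/2 + 3/2, {s, sr, ..., sr^4} -> 0.
Now take the inner product of this character with each irreducible chi from the table, <chi_3*chi_3, chi> = (1/10) sum_C |C| (chi_3*chi_3)(C) conj(chi(C)):
  <chi_3*chi_3, chi_1> = (1/10)[1*(4)*conj(1) + 2*(3/2 - sqrt(5)/2)*conj(1) + 2*(sqrt(5)/2 + 3/2)*conj(1) + 5*(0)*conj(1)]
      = (1/10)[(4) + (3 - sqrt(5)) + (sqrt(5) + 3) + (0)] = 10/10 = 1
  <chi_3*chi_3, chi_2> = (1/10)[1*(4)*conj(1) + 2*(3/2 - sqrt(5)/2)*conj(1) + 2*(sqrt(5)/2 + 3/2)*conj(1) + 5*(0)*conj(-1)]
      = (1/10)[(4) + (3 - sqrt(5)) + (sqrt(5) + 3) + (0)] = 10/10 = 1
  <chi_3*chi_3, chi_3> = (1/10)[1*(4)*conj(2) + 2*(3/2 - sqrt(5)/2)*conj(-1/2 + sqrt(5)/2) + 2*(sqrt(5)/2 + 3/2)*conj(-sqrt(5)/2 - 1/2) + 5*(0)*conj(0)]
      = (1/10)[(8) + (-4 + 2*sqrt(5)) + (-2*sqrt(5) - 4) + (0)] = 0/10 = 0
  <chi_3*chi_3, chi_4> = (1/10)[1*(4)*conj(2) + 2*(3/2 - sqrt(5)/2)*conj(-sqrt(5)/2 - 1/2) + 2*(sqrt(5)/2 + 3/2)*conj(-1/2 + sqrt(5)/2) + 5*(0)*conj(0)]
      = (1/10)[(8) + (1 - sqrt(5)) + (1 + sqrt(5)) + (0)] = 10/10 = 1
Hence the multiplicities are chi_1: 1, chi_2: 1, chi_4: 1. Dimension check: dim(chi_3)*dim(chi_3) = 2*2 = 4 and sum (mult * dim) = 1*1 + 1*1 + 1*2 = 4.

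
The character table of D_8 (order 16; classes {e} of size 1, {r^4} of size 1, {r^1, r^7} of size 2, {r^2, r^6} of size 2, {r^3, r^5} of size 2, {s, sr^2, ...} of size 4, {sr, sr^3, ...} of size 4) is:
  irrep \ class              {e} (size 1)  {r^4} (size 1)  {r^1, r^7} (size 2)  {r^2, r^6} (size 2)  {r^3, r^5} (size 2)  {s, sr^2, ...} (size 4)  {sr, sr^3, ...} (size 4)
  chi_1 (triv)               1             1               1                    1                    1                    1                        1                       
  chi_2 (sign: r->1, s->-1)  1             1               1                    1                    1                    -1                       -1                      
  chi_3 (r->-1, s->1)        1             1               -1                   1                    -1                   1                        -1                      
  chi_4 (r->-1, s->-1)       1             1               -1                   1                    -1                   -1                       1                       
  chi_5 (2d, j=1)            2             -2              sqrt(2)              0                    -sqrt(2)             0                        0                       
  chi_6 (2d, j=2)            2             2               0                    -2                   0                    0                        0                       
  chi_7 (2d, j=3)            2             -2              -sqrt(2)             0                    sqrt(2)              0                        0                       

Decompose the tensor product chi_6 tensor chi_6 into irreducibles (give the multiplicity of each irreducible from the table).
chi_6 tensor chi_6 = chi_1 + chi_2 + chi_3 + chi_4 (all other irreducibles have multiplicity 0).

Details: The character of a tensor product is the pointwise product (chi_6 * chi_6)(C) = chi_6(C) * chi_6(C):
  {e}: (2)*(2), {r^4}: (2)*(2), {r^1, r^7}: (0)*(0), {r^2, r^6}: (-2)*(-2), {r^3, r^5}: (0)*(0), {s, sr^2, ...}: (0)*(0), {sr, sr^3, ...}: (0)*(0)
so (chi_6 * chi_6) takes values
  {e} -> 4, {r^4} -> 4, {r^1, r^7} -> 0, {r^2, r^6} -> 4, {r^3, r^5} -> 0, {s, sr^2, ...} -> 0, {sr, sr^3, ...} -> 0.
Now take the inner product of this character with each irreducible chi from the table, <chi_6*chi_6, chi> = (1/16) sum_C |C| (chi_6*chi_6)(C) conj(chi(C)):
  <chi_6*chi_6, chi_1> = (1/16)[1*(4)*conj(1) + 1*(4)*conj(1) + 2*(0)*conj(1) + 2*(4)*conj(1) + 2*(0)*conj(1) + 4*(0)*conj(1) + 4*(0)*conj(1)]
      = (1/16)[(4) + (4) + (0) + (8) + (0) + (0) + (0)] = 16/16 = 1
  <chi_6*chi_6, chi_2> = (1/16)[1*(4)*conj(1) + 1*(4)*conj(1) + 2*(0)*conj(1) + 2*(4)*conj(1) + 2*(0)*conj(1) + 4*(0)*conj(-1) + 4*(0)*conj(-1)]
      = (1/16)[(4) + (4) + (0) + (8) + (0) + (0) + (0)] = 16/16 = 1
  <chi_6*chi_6, chi_3> = (1/16)[1*(4)*conj(1) + 1*(4)*conj(1) + 2*(0)*conj(-1) + 2*(4)*conj(1) + 2*(0)*conj(-1) + 4*(0)*conj(1) + 4*(0)*conj(-1)]
      = (1/16)[(4) + (4) + (0) + (8) + (0) + (0) + (0)] = 16/16 = 1
  <chi_6*chi_6, chi_4> = (1/16)[1*(4)*conj(1) + 1*(4)*conj(1) + 2*(0)*conj(-1) + 2*(4)*conj(1) + 2*(0)*conj(-1) + 4*(0)*conj(-1) + 4*(0)*conj(1)]
      = (1/16)[(4) + (4) + (0) + (8) + (0) + (0) + (0)] = 16/16 = 1
  <chi_6*chi_6, chi_5> = (1/16)[1*(4)*conj(2) + 1*(4)*conj(-2) + 2*(0)*conj(sqrt(2)) + 2*(4)*conj(0) + 2*(0)*conj(-sqrt(2)) + 4*(0)*conj(0) + 4*(0)*conj(0)]
      = (1/16)[(8) + (-8) + (0) + (0) + (0) + (0) + (0)] = 0/16 = 0
  <chi_6*chi_6, chi_6> = (1/16)[1*(4)*conj(2) + 1*(4)*conj(2) + 2*(0)*conj(0) + 2*(4)*conj(-2) + 2*(0)*conj(0) + 4*(0)*conj(0) + 4*(0)*conj(0)]
      = (1/16)[(8) + (8) + (0) + (-16) + (0) + (0) + (0)] = 0/16 = 0
  <chi_6*chi_6, chi_7> = (1/16)[1*(4)*conj(2) + 1*(4)*conj(-2) + 2*(0)*conj(-sqrt(2)) + 2*(4)*conj(0) + 2*(0)*conj(sqrt(2)) + 4*(0)*conj(0) + 4*(0)*conj(0)]
      = (1/16)[(8) + (-8) + (0) + (0) + (0) + (0) + (0)] = 0/16 = 0
Hence the multiplicities are chi_1: 1, chi_2: 1, chi_3: 1, chi_4: 1. Dimension check: dim(chi_6)*dim(chi_6) = 2*2 = 4 and sum (mult * dim) = 1*1 + 1*1 + 1*1 + 1*1 = 4.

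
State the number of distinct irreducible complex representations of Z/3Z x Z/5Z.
15

Reasoning: The number of irreducible complex representations of a finite group equals its number of conjugacy classes. Z/3Z x Z/5Z is abelian of order 15, so every element is its own conjugacy class: 15 classes, so Z/3Z x Z/5Z (order 15) has exactly 15 irreducible complex representations.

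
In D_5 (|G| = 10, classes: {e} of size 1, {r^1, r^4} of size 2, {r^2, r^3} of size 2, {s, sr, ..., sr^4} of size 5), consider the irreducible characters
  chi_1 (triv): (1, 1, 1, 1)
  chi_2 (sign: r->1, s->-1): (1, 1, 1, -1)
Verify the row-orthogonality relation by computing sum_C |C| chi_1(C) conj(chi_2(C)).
Sum = 0; so <chi_1, chi_2> = 0 (distinct irreducibles are orthogonal).

Derivation: Compute term by term over conjugacy classes (|C| * chi_1(C) * conj(chi_2(C))):
  1*(1)*conj(1) + 2*(1)*conj(1) + 2*(1)*conj(1) + 5*(1)*conj(-1)
  = (1) + (2) + (2) + (-5)
  = 0.
Dividing by |G| = 10 gives 0/10 = 0, matching the row-orthogonality relation <chi_1, chi_2> = [chi_1 = chi_2].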